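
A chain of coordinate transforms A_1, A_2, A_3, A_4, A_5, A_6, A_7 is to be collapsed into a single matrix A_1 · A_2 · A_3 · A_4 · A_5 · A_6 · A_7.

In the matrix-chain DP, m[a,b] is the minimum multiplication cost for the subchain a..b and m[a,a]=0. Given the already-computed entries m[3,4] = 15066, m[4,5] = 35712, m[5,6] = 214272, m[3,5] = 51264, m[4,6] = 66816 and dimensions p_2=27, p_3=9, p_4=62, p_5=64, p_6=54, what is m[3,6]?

79938

m[3,6] = min over k∈[3,5] of m[3,k]+m[k+1,6]+p_{2}·p_k·p_{6}.
k=3: 0 + 66816 + 27·9·54 = 79938; k=4: 15066 + 214272 + 27·62·54 = 319734; k=5: 51264 + 0 + 27·64·54 = 144576.
Minimum: 79938 at k=3.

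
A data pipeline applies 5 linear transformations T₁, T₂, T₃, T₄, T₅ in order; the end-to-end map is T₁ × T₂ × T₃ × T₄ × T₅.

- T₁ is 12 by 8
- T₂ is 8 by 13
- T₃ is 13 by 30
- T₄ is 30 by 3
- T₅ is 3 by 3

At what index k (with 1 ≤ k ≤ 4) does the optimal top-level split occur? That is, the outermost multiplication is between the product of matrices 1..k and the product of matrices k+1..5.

1

Adjacent pairs: T₁T₂ = 12·8·13 = 1248; T₂T₃ = 8·13·30 = 3120; T₃T₄ = 13·30·3 = 1170; T₄T₅ = 30·3·3 = 270.
Length 3: T₁..T₃: k=1: 0+3120+12·8·30=6000; k=2: 1248+0+12·13·30=5928 → min 5928 | T₂..T₄: k=2: 0+1170+8·13·3=1482; k=3: 3120+0+8·30·3=3840 → min 1482 | T₃..T₅: k=3: 0+270+13·30·3=1440; k=4: 1170+0+13·3·3=1287 → min 1287.
Length 4: T₁..T₄: k=1: 0+1482+12·8·3=1770; k=2: 1248+1170+12·13·3=2886; k=3: 5928+0+12·30·3=7008 → min 1770 | T₂..T₅: k=2: 0+1287+8·13·3=1599; k=3: 3120+270+8·30·3=4110; k=4: 1482+0+8·3·3=1554 → min 1554.
Top-level splits: k=1: (T₁..T₁)·(T₂..T₅) → 0+1554+12·8·3 = 1842; k=2: (T₁..T₂)·(T₃..T₅) → 1248+1287+12·13·3 = 3003; k=3: (T₁..T₃)·(T₄..T₅) → 5928+270+12·30·3 = 7278; k=4: (T₁..T₄)·(T₅..T₅) → 1770+0+12·3·3 = 1878.
Best split is after T₁, i.e. k = 1.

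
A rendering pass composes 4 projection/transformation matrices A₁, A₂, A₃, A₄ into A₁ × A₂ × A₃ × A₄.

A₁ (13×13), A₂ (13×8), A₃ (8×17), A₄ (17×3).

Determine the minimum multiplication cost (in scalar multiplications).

Adjacent pairs: A₁A₂ = 13·13·8 = 1352; A₂A₃ = 13·8·17 = 1768; A₃A₄ = 8·17·3 = 408.
Length 3: A₁..A₃: k=1: 0+1768+13·13·17=4641; k=2: 1352+0+13·8·17=3120 → min 3120 | A₂..A₄: k=2: 0+408+13·8·3=720; k=3: 1768+0+13·17·3=2431 → min 720.
Length 4: A₁..A₄: k=1: 0+720+13·13·3=1227; k=2: 1352+408+13·8·3=2072; k=3: 3120+0+13·17·3=3783 → min 1227.
Optimal order: (A₁ × (A₂ × (A₃ × A₄))) with cost 1227.

1227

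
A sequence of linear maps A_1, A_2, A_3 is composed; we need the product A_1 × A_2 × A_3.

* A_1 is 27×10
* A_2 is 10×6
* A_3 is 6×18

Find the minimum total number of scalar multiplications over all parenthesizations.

Order (A_1 × (A_2 × A_3)): (A_2 × A_3): 10×6 by 6×18 → 10×18, cost 10·6·18 = 1080; (A_1 × (A_2 × A_3)): 27×10 by 10×18 → 27×18, cost 27·10·18 = 4860; cumulative 5940. Total 5940.
Order ((A_1 × A_2) × A_3): (A_1 × A_2): 27×10 by 10×6 → 27×6, cost 27·10·6 = 1620; ((A_1 × A_2) × A_3): 27×6 by 6×18 → 27×18, cost 27·6·18 = 2916; cumulative 4536. Total 4536.
Minimum: 4536.

4536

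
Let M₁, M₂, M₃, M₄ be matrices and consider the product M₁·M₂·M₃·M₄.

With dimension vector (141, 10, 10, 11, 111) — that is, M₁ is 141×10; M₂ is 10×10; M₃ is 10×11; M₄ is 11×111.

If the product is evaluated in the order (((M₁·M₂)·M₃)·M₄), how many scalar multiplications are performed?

(M₁·M₂): 141×10 by 10×10 → 141×10, cost 141·10·10 = 14100
((M₁·M₂)·M₃): 141×10 by 10×11 → 141×11, cost 141·10·11 = 15510; cumulative 29610
(((M₁·M₂)·M₃)·M₄): 141×11 by 11×111 → 141×111, cost 141·11·111 = 172161; cumulative 201771
Total: 201771 scalar multiplications.

201771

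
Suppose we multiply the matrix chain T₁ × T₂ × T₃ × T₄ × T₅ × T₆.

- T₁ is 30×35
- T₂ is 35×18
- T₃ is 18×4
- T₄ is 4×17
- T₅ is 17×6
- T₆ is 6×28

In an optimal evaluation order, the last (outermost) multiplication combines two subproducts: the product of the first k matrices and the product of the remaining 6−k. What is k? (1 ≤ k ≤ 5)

Adjacent pairs: T₁T₂ = 30·35·18 = 18900; T₂T₃ = 35·18·4 = 2520; T₃T₄ = 18·4·17 = 1224; T₄T₅ = 4·17·6 = 408; T₅T₆ = 17·6·28 = 2856.
Length 3: T₁..T₃: k=1: 0+2520+30·35·4=6720; k=2: 18900+0+30·18·4=21060 → min 6720 | T₂..T₄: k=2: 0+1224+35·18·17=11934; k=3: 2520+0+35·4·17=4900 → min 4900 | T₃..T₅: k=3: 0+408+18·4·6=840; k=4: 1224+0+18·17·6=3060 → min 840 | T₄..T₆: k=4: 0+2856+4·17·28=4760; k=5: 408+0+4·6·28=1080 → min 1080.
Length 4: T₁..T₄: k=1: 0+4900+30·35·17=22750; k=2: 18900+1224+30·18·17=29304; k=3: 6720+0+30·4·17=8760 → min 8760 | T₂..T₅: k=2: 0+840+35·18·6=4620; k=3: 2520+408+35·4·6=3768; k=4: 4900+0+35·17·6=8470 → min 3768 | T₃..T₆: k=3: 0+1080+18·4·28=3096; k=4: 1224+2856+18·17·28=12648; k=5: 840+0+18·6·28=3864 → min 3096.
Length 5: T₁..T₅: k=1: 0+3768+30·35·6=10068; k=2: 18900+840+30·18·6=22980; k=3: 6720+408+30·4·6=7848; k=4: 8760+0+30·17·6=11820 → min 7848 | T₂..T₆: k=2: 0+3096+35·18·28=20736; k=3: 2520+1080+35·4·28=7520; k=4: 4900+2856+35·17·28=24416; k=5: 3768+0+35·6·28=9648 → min 7520.
Top-level splits: k=1: (T₁..T₁)·(T₂..T₆) → 0+7520+30·35·28 = 36920; k=2: (T₁..T₂)·(T₃..T₆) → 18900+3096+30·18·28 = 37116; k=3: (T₁..T₃)·(T₄..T₆) → 6720+1080+30·4·28 = 11160; k=4: (T₁..T₄)·(T₅..T₆) → 8760+2856+30·17·28 = 25896; k=5: (T₁..T₅)·(T₆..T₆) → 7848+0+30·6·28 = 12888.
Best split is after T₃, i.e. k = 3.

3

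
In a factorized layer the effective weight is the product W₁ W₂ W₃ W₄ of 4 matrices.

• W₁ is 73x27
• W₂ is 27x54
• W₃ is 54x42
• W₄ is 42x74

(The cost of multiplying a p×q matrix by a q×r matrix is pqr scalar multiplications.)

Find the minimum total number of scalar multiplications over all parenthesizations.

291006

Adjacent pairs: W₁W₂ = 73·27·54 = 106434; W₂W₃ = 27·54·42 = 61236; W₃W₄ = 54·42·74 = 167832.
Length 3: W₁..W₃: k=1: 0+61236+73·27·42=144018; k=2: 106434+0+73·54·42=271998 → min 144018 | W₂..W₄: k=2: 0+167832+27·54·74=275724; k=3: 61236+0+27·42·74=145152 → min 145152.
Length 4: W₁..W₄: k=1: 0+145152+73·27·74=291006; k=2: 106434+167832+73·54·74=565974; k=3: 144018+0+73·42·74=370902 → min 291006.
Optimal order: (W₁ ((W₂ W₃) W₄)) with cost 291006.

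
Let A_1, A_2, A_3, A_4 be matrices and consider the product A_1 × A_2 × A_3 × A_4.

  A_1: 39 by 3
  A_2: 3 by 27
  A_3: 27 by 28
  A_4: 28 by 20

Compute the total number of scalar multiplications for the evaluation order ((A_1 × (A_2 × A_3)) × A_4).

27384

(A_2 × A_3): 3×27 by 27×28 → 3×28, cost 3·27·28 = 2268
(A_1 × (A_2 × A_3)): 39×3 by 3×28 → 39×28, cost 39·3·28 = 3276; cumulative 5544
((A_1 × (A_2 × A_3)) × A_4): 39×28 by 28×20 → 39×20, cost 39·28·20 = 21840; cumulative 27384
Total: 27384 scalar multiplications.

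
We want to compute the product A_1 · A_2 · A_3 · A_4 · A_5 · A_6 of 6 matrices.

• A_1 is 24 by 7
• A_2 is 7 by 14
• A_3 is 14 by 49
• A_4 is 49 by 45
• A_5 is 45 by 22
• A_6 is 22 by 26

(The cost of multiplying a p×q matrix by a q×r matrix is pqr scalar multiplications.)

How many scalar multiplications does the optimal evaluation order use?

35539

Adjacent pairs: A_1A_2 = 24·7·14 = 2352; A_2A_3 = 7·14·49 = 4802; A_3A_4 = 14·49·45 = 30870; A_4A_5 = 49·45·22 = 48510; A_5A_6 = 45·22·26 = 25740.
Length 3: A_1..A_3: k=1: 0+4802+24·7·49=13034; k=2: 2352+0+24·14·49=18816 → min 13034 | A_2..A_4: k=2: 0+30870+7·14·45=35280; k=3: 4802+0+7·49·45=20237 → min 20237 | A_3..A_5: k=3: 0+48510+14·49·22=63602; k=4: 30870+0+14·45·22=44730 → min 44730 | A_4..A_6: k=4: 0+25740+49·45·26=83070; k=5: 48510+0+49·22·26=76538 → min 76538.
Length 4: A_1..A_4: k=1: 0+20237+24·7·45=27797; k=2: 2352+30870+24·14·45=48342; k=3: 13034+0+24·49·45=65954 → min 27797 | A_2..A_5: k=2: 0+44730+7·14·22=46886; k=3: 4802+48510+7·49·22=60858; k=4: 20237+0+7·45·22=27167 → min 27167 | A_3..A_6: k=3: 0+76538+14·49·26=94374; k=4: 30870+25740+14·45·26=72990; k=5: 44730+0+14·22·26=52738 → min 52738.
Length 5: A_1..A_5: k=1: 0+27167+24·7·22=30863; k=2: 2352+44730+24·14·22=54474; k=3: 13034+48510+24·49·22=87416; k=4: 27797+0+24·45·22=51557 → min 30863 | A_2..A_6: k=2: 0+52738+7·14·26=55286; k=3: 4802+76538+7·49·26=90258; k=4: 20237+25740+7·45·26=54167; k=5: 27167+0+7·22·26=31171 → min 31171.
Length 6: A_1..A_6: k=1: 0+31171+24·7·26=35539; k=2: 2352+52738+24·14·26=63826; k=3: 13034+76538+24·49·26=120148; k=4: 27797+25740+24·45·26=81617; k=5: 30863+0+24·22·26=44591 → min 35539.
Optimal order: (A_1 · ((((A_2 · A_3) · A_4) · A_5) · A_6)) with cost 35539.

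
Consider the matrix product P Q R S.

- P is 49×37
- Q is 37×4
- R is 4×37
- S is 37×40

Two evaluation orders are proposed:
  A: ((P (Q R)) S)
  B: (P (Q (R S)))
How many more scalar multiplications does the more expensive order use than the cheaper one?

Order A = ((P (Q R)) S): (Q R): 37×4 by 4×37 → 37×37, cost 37·4·37 = 5476; (P (Q R)): 49×37 by 37×37 → 49×37, cost 49·37·37 = 67081; cumulative 72557; ((P (Q R)) S): 49×37 by 37×40 → 49×40, cost 49·37·40 = 72520; cumulative 145077. Total 145077.
Order B = (P (Q (R S))): (R S): 4×37 by 37×40 → 4×40, cost 4·37·40 = 5920; (Q (R S)): 37×4 by 4×40 → 37×40, cost 37·4·40 = 5920; cumulative 11840; (P (Q (R S))): 49×37 by 37×40 → 49×40, cost 49·37·40 = 72520; cumulative 84360. Total 84360.
Difference: |145077 − 84360| = 60717.

60717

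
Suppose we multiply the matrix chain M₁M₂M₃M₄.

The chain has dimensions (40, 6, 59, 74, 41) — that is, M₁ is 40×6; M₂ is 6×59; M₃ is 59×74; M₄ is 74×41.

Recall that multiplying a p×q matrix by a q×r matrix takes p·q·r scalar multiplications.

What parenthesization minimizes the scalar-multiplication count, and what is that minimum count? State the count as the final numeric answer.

Adjacent pairs: M₁M₂ = 40·6·59 = 14160; M₂M₃ = 6·59·74 = 26196; M₃M₄ = 59·74·41 = 179006.
Length 3: M₁..M₃: k=1: 0+26196+40·6·74=43956; k=2: 14160+0+40·59·74=188800 → min 43956 | M₂..M₄: k=2: 0+179006+6·59·41=193520; k=3: 26196+0+6·74·41=44400 → min 44400.
Length 4: M₁..M₄: k=1: 0+44400+40·6·41=54240; k=2: 14160+179006+40·59·41=289926; k=3: 43956+0+40·74·41=165316 → min 54240.
Optimal parenthesization: (M₁((M₂M₃)M₄)) with cost 54240.

54240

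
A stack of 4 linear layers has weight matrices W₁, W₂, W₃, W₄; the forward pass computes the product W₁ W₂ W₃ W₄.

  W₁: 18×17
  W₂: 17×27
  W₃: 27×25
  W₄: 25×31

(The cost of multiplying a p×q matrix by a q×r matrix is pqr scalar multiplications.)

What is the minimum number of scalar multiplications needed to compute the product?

33075

Adjacent pairs: W₁W₂ = 18·17·27 = 8262; W₂W₃ = 17·27·25 = 11475; W₃W₄ = 27·25·31 = 20925.
Length 3: W₁..W₃: k=1: 0+11475+18·17·25=19125; k=2: 8262+0+18·27·25=20412 → min 19125 | W₂..W₄: k=2: 0+20925+17·27·31=35154; k=3: 11475+0+17·25·31=24650 → min 24650.
Length 4: W₁..W₄: k=1: 0+24650+18·17·31=34136; k=2: 8262+20925+18·27·31=44253; k=3: 19125+0+18·25·31=33075 → min 33075.
Optimal order: ((W₁ (W₂ W₃)) W₄) with cost 33075.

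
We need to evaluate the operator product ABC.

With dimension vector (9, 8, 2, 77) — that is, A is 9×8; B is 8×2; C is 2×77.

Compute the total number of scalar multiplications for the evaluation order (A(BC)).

(BC): 8×2 by 2×77 → 8×77, cost 8·2·77 = 1232
(A(BC)): 9×8 by 8×77 → 9×77, cost 9·8·77 = 5544; cumulative 6776
Total: 6776 scalar multiplications.

6776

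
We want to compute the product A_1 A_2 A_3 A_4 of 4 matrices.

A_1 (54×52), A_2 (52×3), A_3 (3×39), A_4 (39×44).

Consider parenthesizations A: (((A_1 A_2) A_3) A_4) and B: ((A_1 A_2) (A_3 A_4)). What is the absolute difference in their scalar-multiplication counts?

Order A = (((A_1 A_2) A_3) A_4): (A_1 A_2): 54×52 by 52×3 → 54×3, cost 54·52·3 = 8424; ((A_1 A_2) A_3): 54×3 by 3×39 → 54×39, cost 54·3·39 = 6318; cumulative 14742; (((A_1 A_2) A_3) A_4): 54×39 by 39×44 → 54×44, cost 54·39·44 = 92664; cumulative 107406. Total 107406.
Order B = ((A_1 A_2) (A_3 A_4)): (A_1 A_2): 54×52 by 52×3 → 54×3, cost 54·52·3 = 8424; (A_3 A_4): 3×39 by 39×44 → 3×44, cost 3·39·44 = 5148; ((A_1 A_2) (A_3 A_4)): 54×3 by 3×44 → 54×44, cost 54·3·44 = 7128; cumulative 20700. Total 20700.
Difference: |107406 − 20700| = 86706.

86706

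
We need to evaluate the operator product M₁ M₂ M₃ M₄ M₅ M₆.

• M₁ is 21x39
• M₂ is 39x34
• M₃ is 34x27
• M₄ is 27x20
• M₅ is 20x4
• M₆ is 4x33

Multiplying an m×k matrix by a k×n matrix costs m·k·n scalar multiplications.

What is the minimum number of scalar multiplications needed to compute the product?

17184

Adjacent pairs: M₁M₂ = 21·39·34 = 27846; M₂M₃ = 39·34·27 = 35802; M₃M₄ = 34·27·20 = 18360; M₄M₅ = 27·20·4 = 2160; M₅M₆ = 20·4·33 = 2640.
Length 3: M₁..M₃: k=1: 0+35802+21·39·27=57915; k=2: 27846+0+21·34·27=47124 → min 47124 | M₂..M₄: k=2: 0+18360+39·34·20=44880; k=3: 35802+0+39·27·20=56862 → min 44880 | M₃..M₅: k=3: 0+2160+34·27·4=5832; k=4: 18360+0+34·20·4=21080 → min 5832 | M₄..M₆: k=4: 0+2640+27·20·33=20460; k=5: 2160+0+27·4·33=5724 → min 5724.
Length 4: M₁..M₄: k=1: 0+44880+21·39·20=61260; k=2: 27846+18360+21·34·20=60486; k=3: 47124+0+21·27·20=58464 → min 58464 | M₂..M₅: k=2: 0+5832+39·34·4=11136; k=3: 35802+2160+39·27·4=42174; k=4: 44880+0+39·20·4=48000 → min 11136 | M₃..M₆: k=3: 0+5724+34·27·33=36018; k=4: 18360+2640+34·20·33=43440; k=5: 5832+0+34·4·33=10320 → min 10320.
Length 5: M₁..M₅: k=1: 0+11136+21·39·4=14412; k=2: 27846+5832+21·34·4=36534; k=3: 47124+2160+21·27·4=51552; k=4: 58464+0+21·20·4=60144 → min 14412 | M₂..M₆: k=2: 0+10320+39·34·33=54078; k=3: 35802+5724+39·27·33=76275; k=4: 44880+2640+39·20·33=73260; k=5: 11136+0+39·4·33=16284 → min 16284.
Length 6: M₁..M₆: k=1: 0+16284+21·39·33=43311; k=2: 27846+10320+21·34·33=61728; k=3: 47124+5724+21·27·33=71559; k=4: 58464+2640+21·20·33=74964; k=5: 14412+0+21·4·33=17184 → min 17184.
Optimal order: ((M₁ (M₂ (M₃ (M₄ M₅)))) M₆) with cost 17184.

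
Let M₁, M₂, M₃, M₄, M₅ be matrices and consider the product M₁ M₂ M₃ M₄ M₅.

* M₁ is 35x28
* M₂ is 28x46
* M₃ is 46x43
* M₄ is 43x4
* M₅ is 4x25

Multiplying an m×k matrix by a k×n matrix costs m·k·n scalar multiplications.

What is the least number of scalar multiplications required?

20484

Adjacent pairs: M₁M₂ = 35·28·46 = 45080; M₂M₃ = 28·46·43 = 55384; M₃M₄ = 46·43·4 = 7912; M₄M₅ = 43·4·25 = 4300.
Length 3: M₁..M₃: k=1: 0+55384+35·28·43=97524; k=2: 45080+0+35·46·43=114310 → min 97524 | M₂..M₄: k=2: 0+7912+28·46·4=13064; k=3: 55384+0+28·43·4=60200 → min 13064 | M₃..M₅: k=3: 0+4300+46·43·25=53750; k=4: 7912+0+46·4·25=12512 → min 12512.
Length 4: M₁..M₄: k=1: 0+13064+35·28·4=16984; k=2: 45080+7912+35·46·4=59432; k=3: 97524+0+35·43·4=103544 → min 16984 | M₂..M₅: k=2: 0+12512+28·46·25=44712; k=3: 55384+4300+28·43·25=89784; k=4: 13064+0+28·4·25=15864 → min 15864.
Length 5: M₁..M₅: k=1: 0+15864+35·28·25=40364; k=2: 45080+12512+35·46·25=97842; k=3: 97524+4300+35·43·25=139449; k=4: 16984+0+35·4·25=20484 → min 20484.
Optimal order: ((M₁ (M₂ (M₃ M₄))) M₅) with cost 20484.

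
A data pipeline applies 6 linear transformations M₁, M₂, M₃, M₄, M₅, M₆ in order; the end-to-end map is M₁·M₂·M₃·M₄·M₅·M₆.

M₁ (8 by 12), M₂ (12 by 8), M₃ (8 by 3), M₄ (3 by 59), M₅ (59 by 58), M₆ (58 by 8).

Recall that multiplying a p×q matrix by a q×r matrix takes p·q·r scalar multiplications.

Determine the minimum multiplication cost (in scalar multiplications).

Adjacent pairs: M₁M₂ = 8·12·8 = 768; M₂M₃ = 12·8·3 = 288; M₃M₄ = 8·3·59 = 1416; M₄M₅ = 3·59·58 = 10266; M₅M₆ = 59·58·8 = 27376.
Length 3: M₁..M₃: k=1: 0+288+8·12·3=576; k=2: 768+0+8·8·3=960 → min 576 | M₂..M₄: k=2: 0+1416+12·8·59=7080; k=3: 288+0+12·3·59=2412 → min 2412 | M₃..M₅: k=3: 0+10266+8·3·58=11658; k=4: 1416+0+8·59·58=28792 → min 11658 | M₄..M₆: k=4: 0+27376+3·59·8=28792; k=5: 10266+0+3·58·8=11658 → min 11658.
Length 4: M₁..M₄: k=1: 0+2412+8·12·59=8076; k=2: 768+1416+8·8·59=5960; k=3: 576+0+8·3·59=1992 → min 1992 | M₂..M₅: k=2: 0+11658+12·8·58=17226; k=3: 288+10266+12·3·58=12642; k=4: 2412+0+12·59·58=43476 → min 12642 | M₃..M₆: k=3: 0+11658+8·3·8=11850; k=4: 1416+27376+8·59·8=32568; k=5: 11658+0+8·58·8=15370 → min 11850.
Length 5: M₁..M₅: k=1: 0+12642+8·12·58=18210; k=2: 768+11658+8·8·58=16138; k=3: 576+10266+8·3·58=12234; k=4: 1992+0+8·59·58=29368 → min 12234 | M₂..M₆: k=2: 0+11850+12·8·8=12618; k=3: 288+11658+12·3·8=12234; k=4: 2412+27376+12·59·8=35452; k=5: 12642+0+12·58·8=18210 → min 12234.
Length 6: M₁..M₆: k=1: 0+12234+8·12·8=13002; k=2: 768+11850+8·8·8=13130; k=3: 576+11658+8·3·8=12426; k=4: 1992+27376+8·59·8=33144; k=5: 12234+0+8·58·8=15946 → min 12426.
Optimal order: ((M₁·(M₂·M₃))·((M₄·M₅)·M₆)) with cost 12426.

12426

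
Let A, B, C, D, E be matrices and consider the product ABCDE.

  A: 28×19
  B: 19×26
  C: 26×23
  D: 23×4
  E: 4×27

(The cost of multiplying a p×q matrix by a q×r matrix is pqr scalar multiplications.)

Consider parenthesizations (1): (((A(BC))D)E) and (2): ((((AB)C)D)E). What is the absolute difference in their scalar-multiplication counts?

Order (1) = (((A(BC))D)E): (BC): 19×26 by 26×23 → 19×23, cost 19·26·23 = 11362; (A(BC)): 28×19 by 19×23 → 28×23, cost 28·19·23 = 12236; cumulative 23598; ((A(BC))D): 28×23 by 23×4 → 28×4, cost 28·23·4 = 2576; cumulative 26174; (((A(BC))D)E): 28×4 by 4×27 → 28×27, cost 28·4·27 = 3024; cumulative 29198. Total 29198.
Order (2) = ((((AB)C)D)E): (AB): 28×19 by 19×26 → 28×26, cost 28·19·26 = 13832; ((AB)C): 28×26 by 26×23 → 28×23, cost 28·26·23 = 16744; cumulative 30576; (((AB)C)D): 28×23 by 23×4 → 28×4, cost 28·23·4 = 2576; cumulative 33152; ((((AB)C)D)E): 28×4 by 4×27 → 28×27, cost 28·4·27 = 3024; cumulative 36176. Total 36176.
Difference: |29198 − 36176| = 6978.

6978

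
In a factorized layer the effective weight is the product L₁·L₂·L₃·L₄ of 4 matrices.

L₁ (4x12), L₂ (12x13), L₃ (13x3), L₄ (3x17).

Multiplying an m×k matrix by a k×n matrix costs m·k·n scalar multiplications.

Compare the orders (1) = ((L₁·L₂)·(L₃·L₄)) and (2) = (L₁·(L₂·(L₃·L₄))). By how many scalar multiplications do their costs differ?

1960

Order (1) = ((L₁·L₂)·(L₃·L₄)): (L₁·L₂): 4×12 by 12×13 → 4×13, cost 4·12·13 = 624; (L₃·L₄): 13×3 by 3×17 → 13×17, cost 13·3·17 = 663; ((L₁·L₂)·(L₃·L₄)): 4×13 by 13×17 → 4×17, cost 4·13·17 = 884; cumulative 2171. Total 2171.
Order (2) = (L₁·(L₂·(L₃·L₄))): (L₃·L₄): 13×3 by 3×17 → 13×17, cost 13·3·17 = 663; (L₂·(L₃·L₄)): 12×13 by 13×17 → 12×17, cost 12·13·17 = 2652; cumulative 3315; (L₁·(L₂·(L₃·L₄))): 4×12 by 12×17 → 4×17, cost 4·12·17 = 816; cumulative 4131. Total 4131.
Difference: |2171 − 4131| = 1960.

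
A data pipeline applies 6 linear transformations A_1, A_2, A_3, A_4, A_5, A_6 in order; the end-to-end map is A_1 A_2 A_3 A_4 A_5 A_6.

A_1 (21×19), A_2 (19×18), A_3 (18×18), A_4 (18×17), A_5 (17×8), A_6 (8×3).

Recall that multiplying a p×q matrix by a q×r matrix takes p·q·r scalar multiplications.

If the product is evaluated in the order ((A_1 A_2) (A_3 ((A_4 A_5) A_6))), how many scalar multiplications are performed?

12168

(A_1 A_2): 21×19 by 19×18 → 21×18, cost 21·19·18 = 7182
(A_4 A_5): 18×17 by 17×8 → 18×8, cost 18·17·8 = 2448
((A_4 A_5) A_6): 18×8 by 8×3 → 18×3, cost 18·8·3 = 432; cumulative 2880
(A_3 ((A_4 A_5) A_6)): 18×18 by 18×3 → 18×3, cost 18·18·3 = 972; cumulative 3852
((A_1 A_2) (A_3 ((A_4 A_5) A_6))): 21×18 by 18×3 → 21×3, cost 21·18·3 = 1134; cumulative 12168
Total: 12168 scalar multiplications.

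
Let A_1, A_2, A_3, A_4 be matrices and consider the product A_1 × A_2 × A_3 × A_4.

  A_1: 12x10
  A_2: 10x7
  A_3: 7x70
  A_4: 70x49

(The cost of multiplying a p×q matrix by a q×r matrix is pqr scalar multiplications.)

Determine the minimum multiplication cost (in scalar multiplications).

28966

Adjacent pairs: A_1A_2 = 12·10·7 = 840; A_2A_3 = 10·7·70 = 4900; A_3A_4 = 7·70·49 = 24010.
Length 3: A_1..A_3: k=1: 0+4900+12·10·70=13300; k=2: 840+0+12·7·70=6720 → min 6720 | A_2..A_4: k=2: 0+24010+10·7·49=27440; k=3: 4900+0+10·70·49=39200 → min 27440.
Length 4: A_1..A_4: k=1: 0+27440+12·10·49=33320; k=2: 840+24010+12·7·49=28966; k=3: 6720+0+12·70·49=47880 → min 28966.
Optimal order: ((A_1 × A_2) × (A_3 × A_4)) with cost 28966.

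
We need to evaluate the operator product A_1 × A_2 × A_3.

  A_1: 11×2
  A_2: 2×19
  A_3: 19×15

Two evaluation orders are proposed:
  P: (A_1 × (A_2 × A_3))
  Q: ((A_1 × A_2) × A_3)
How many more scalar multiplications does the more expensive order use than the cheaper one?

2653

Order P = (A_1 × (A_2 × A_3)): (A_2 × A_3): 2×19 by 19×15 → 2×15, cost 2·19·15 = 570; (A_1 × (A_2 × A_3)): 11×2 by 2×15 → 11×15, cost 11·2·15 = 330; cumulative 900. Total 900.
Order Q = ((A_1 × A_2) × A_3): (A_1 × A_2): 11×2 by 2×19 → 11×19, cost 11·2·19 = 418; ((A_1 × A_2) × A_3): 11×19 by 19×15 → 11×15, cost 11·19·15 = 3135; cumulative 3553. Total 3553.
Difference: |900 − 3553| = 2653.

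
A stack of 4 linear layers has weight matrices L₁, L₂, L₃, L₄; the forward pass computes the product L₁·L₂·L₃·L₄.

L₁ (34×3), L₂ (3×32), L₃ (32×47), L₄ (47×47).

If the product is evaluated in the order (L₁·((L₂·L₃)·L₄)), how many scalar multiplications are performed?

(L₂·L₃): 3×32 by 32×47 → 3×47, cost 3·32·47 = 4512
((L₂·L₃)·L₄): 3×47 by 47×47 → 3×47, cost 3·47·47 = 6627; cumulative 11139
(L₁·((L₂·L₃)·L₄)): 34×3 by 3×47 → 34×47, cost 34·3·47 = 4794; cumulative 15933
Total: 15933 scalar multiplications.

15933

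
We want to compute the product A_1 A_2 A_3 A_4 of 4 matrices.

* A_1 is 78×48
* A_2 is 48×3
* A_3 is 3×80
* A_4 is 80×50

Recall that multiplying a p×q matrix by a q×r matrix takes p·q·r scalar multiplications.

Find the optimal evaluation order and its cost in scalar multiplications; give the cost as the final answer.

34932

Adjacent pairs: A_1A_2 = 78·48·3 = 11232; A_2A_3 = 48·3·80 = 11520; A_3A_4 = 3·80·50 = 12000.
Length 3: A_1..A_3: k=1: 0+11520+78·48·80=311040; k=2: 11232+0+78·3·80=29952 → min 29952 | A_2..A_4: k=2: 0+12000+48·3·50=19200; k=3: 11520+0+48·80·50=203520 → min 19200.
Length 4: A_1..A_4: k=1: 0+19200+78·48·50=206400; k=2: 11232+12000+78·3·50=34932; k=3: 29952+0+78·80·50=341952 → min 34932.
Optimal parenthesization: ((A_1 A_2) (A_3 A_4)) with cost 34932.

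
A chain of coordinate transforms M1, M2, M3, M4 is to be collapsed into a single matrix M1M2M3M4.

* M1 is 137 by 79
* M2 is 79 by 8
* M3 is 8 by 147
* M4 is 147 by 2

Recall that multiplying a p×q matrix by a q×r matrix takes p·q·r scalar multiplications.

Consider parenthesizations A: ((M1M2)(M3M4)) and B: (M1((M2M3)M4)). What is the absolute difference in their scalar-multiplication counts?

46648

Order A = ((M1M2)(M3M4)): (M1M2): 137×79 by 79×8 → 137×8, cost 137·79·8 = 86584; (M3M4): 8×147 by 147×2 → 8×2, cost 8·147·2 = 2352; ((M1M2)(M3M4)): 137×8 by 8×2 → 137×2, cost 137·8·2 = 2192; cumulative 91128. Total 91128.
Order B = (M1((M2M3)M4)): (M2M3): 79×8 by 8×147 → 79×147, cost 79·8·147 = 92904; ((M2M3)M4): 79×147 by 147×2 → 79×2, cost 79·147·2 = 23226; cumulative 116130; (M1((M2M3)M4)): 137×79 by 79×2 → 137×2, cost 137·79·2 = 21646; cumulative 137776. Total 137776.
Difference: |91128 − 137776| = 46648.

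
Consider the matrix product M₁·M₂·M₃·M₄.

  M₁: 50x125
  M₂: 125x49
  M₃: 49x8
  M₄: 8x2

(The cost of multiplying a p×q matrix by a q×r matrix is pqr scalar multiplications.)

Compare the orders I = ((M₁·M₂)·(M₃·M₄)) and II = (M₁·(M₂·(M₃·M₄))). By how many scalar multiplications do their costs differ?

Order I = ((M₁·M₂)·(M₃·M₄)): (M₁·M₂): 50×125 by 125×49 → 50×49, cost 50·125·49 = 306250; (M₃·M₄): 49×8 by 8×2 → 49×2, cost 49·8·2 = 784; ((M₁·M₂)·(M₃·M₄)): 50×49 by 49×2 → 50×2, cost 50·49·2 = 4900; cumulative 311934. Total 311934.
Order II = (M₁·(M₂·(M₃·M₄))): (M₃·M₄): 49×8 by 8×2 → 49×2, cost 49·8·2 = 784; (M₂·(M₃·M₄)): 125×49 by 49×2 → 125×2, cost 125·49·2 = 12250; cumulative 13034; (M₁·(M₂·(M₃·M₄))): 50×125 by 125×2 → 50×2, cost 50·125·2 = 12500; cumulative 25534. Total 25534.
Difference: |311934 − 25534| = 286400.

286400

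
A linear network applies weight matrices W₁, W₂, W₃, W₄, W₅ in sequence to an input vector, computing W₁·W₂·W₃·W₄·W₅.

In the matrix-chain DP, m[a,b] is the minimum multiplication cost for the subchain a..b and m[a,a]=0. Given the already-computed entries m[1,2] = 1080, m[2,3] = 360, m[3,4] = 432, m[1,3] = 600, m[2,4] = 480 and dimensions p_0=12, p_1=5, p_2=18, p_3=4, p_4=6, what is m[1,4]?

m[1,4] = min over k∈[1,3] of m[1,k]+m[k+1,4]+p_{0}·p_k·p_{4}.
k=1: 0 + 480 + 12·5·6 = 840; k=2: 1080 + 432 + 12·18·6 = 2808; k=3: 600 + 0 + 12·4·6 = 888.
Minimum: 840 at k=1.

840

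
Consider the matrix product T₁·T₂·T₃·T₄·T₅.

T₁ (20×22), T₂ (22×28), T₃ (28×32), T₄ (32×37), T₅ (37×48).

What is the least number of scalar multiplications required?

89440

Adjacent pairs: T₁T₂ = 20·22·28 = 12320; T₂T₃ = 22·28·32 = 19712; T₃T₄ = 28·32·37 = 33152; T₄T₅ = 32·37·48 = 56832.
Length 3: T₁..T₃: k=1: 0+19712+20·22·32=33792; k=2: 12320+0+20·28·32=30240 → min 30240 | T₂..T₄: k=2: 0+33152+22·28·37=55944; k=3: 19712+0+22·32·37=45760 → min 45760 | T₃..T₅: k=3: 0+56832+28·32·48=99840; k=4: 33152+0+28·37·48=82880 → min 82880.
Length 4: T₁..T₄: k=1: 0+45760+20·22·37=62040; k=2: 12320+33152+20·28·37=66192; k=3: 30240+0+20·32·37=53920 → min 53920 | T₂..T₅: k=2: 0+82880+22·28·48=112448; k=3: 19712+56832+22·32·48=110336; k=4: 45760+0+22·37·48=84832 → min 84832.
Length 5: T₁..T₅: k=1: 0+84832+20·22·48=105952; k=2: 12320+82880+20·28·48=122080; k=3: 30240+56832+20·32·48=117792; k=4: 53920+0+20·37·48=89440 → min 89440.
Optimal order: ((((T₁·T₂)·T₃)·T₄)·T₅) with cost 89440.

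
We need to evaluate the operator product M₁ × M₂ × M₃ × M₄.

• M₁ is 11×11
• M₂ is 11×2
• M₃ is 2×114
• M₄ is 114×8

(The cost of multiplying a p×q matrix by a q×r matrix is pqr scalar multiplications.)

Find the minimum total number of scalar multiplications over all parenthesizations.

Adjacent pairs: M₁M₂ = 11·11·2 = 242; M₂M₃ = 11·2·114 = 2508; M₃M₄ = 2·114·8 = 1824.
Length 3: M₁..M₃: k=1: 0+2508+11·11·114=16302; k=2: 242+0+11·2·114=2750 → min 2750 | M₂..M₄: k=2: 0+1824+11·2·8=2000; k=3: 2508+0+11·114·8=12540 → min 2000.
Length 4: M₁..M₄: k=1: 0+2000+11·11·8=2968; k=2: 242+1824+11·2·8=2242; k=3: 2750+0+11·114·8=12782 → min 2242.
Optimal order: ((M₁ × M₂) × (M₃ × M₄)) with cost 2242.

2242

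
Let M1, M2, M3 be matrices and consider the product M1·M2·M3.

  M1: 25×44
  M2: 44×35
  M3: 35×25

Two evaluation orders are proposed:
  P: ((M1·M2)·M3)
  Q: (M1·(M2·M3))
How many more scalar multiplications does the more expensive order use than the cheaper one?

5625

Order P = ((M1·M2)·M3): (M1·M2): 25×44 by 44×35 → 25×35, cost 25·44·35 = 38500; ((M1·M2)·M3): 25×35 by 35×25 → 25×25, cost 25·35·25 = 21875; cumulative 60375. Total 60375.
Order Q = (M1·(M2·M3)): (M2·M3): 44×35 by 35×25 → 44×25, cost 44·35·25 = 38500; (M1·(M2·M3)): 25×44 by 44×25 → 25×25, cost 25·44·25 = 27500; cumulative 66000. Total 66000.
Difference: |60375 − 66000| = 5625.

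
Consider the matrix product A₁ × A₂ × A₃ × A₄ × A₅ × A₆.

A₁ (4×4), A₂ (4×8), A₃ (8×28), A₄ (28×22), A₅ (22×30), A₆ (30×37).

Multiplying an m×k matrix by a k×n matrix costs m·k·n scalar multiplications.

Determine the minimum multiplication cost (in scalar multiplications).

10568

Adjacent pairs: A₁A₂ = 4·4·8 = 128; A₂A₃ = 4·8·28 = 896; A₃A₄ = 8·28·22 = 4928; A₄A₅ = 28·22·30 = 18480; A₅A₆ = 22·30·37 = 24420.
Length 3: A₁..A₃: k=1: 0+896+4·4·28=1344; k=2: 128+0+4·8·28=1024 → min 1024 | A₂..A₄: k=2: 0+4928+4·8·22=5632; k=3: 896+0+4·28·22=3360 → min 3360 | A₃..A₅: k=3: 0+18480+8·28·30=25200; k=4: 4928+0+8·22·30=10208 → min 10208 | A₄..A₆: k=4: 0+24420+28·22·37=47212; k=5: 18480+0+28·30·37=49560 → min 47212.
Length 4: A₁..A₄: k=1: 0+3360+4·4·22=3712; k=2: 128+4928+4·8·22=5760; k=3: 1024+0+4·28·22=3488 → min 3488 | A₂..A₅: k=2: 0+10208+4·8·30=11168; k=3: 896+18480+4·28·30=22736; k=4: 3360+0+4·22·30=6000 → min 6000 | A₃..A₆: k=3: 0+47212+8·28·37=55500; k=4: 4928+24420+8·22·37=35860; k=5: 10208+0+8·30·37=19088 → min 19088.
Length 5: A₁..A₅: k=1: 0+6000+4·4·30=6480; k=2: 128+10208+4·8·30=11296; k=3: 1024+18480+4·28·30=22864; k=4: 3488+0+4·22·30=6128 → min 6128 | A₂..A₆: k=2: 0+19088+4·8·37=20272; k=3: 896+47212+4·28·37=52252; k=4: 3360+24420+4·22·37=31036; k=5: 6000+0+4·30·37=10440 → min 10440.
Length 6: A₁..A₆: k=1: 0+10440+4·4·37=11032; k=2: 128+19088+4·8·37=20400; k=3: 1024+47212+4·28·37=52380; k=4: 3488+24420+4·22·37=31164; k=5: 6128+0+4·30·37=10568 → min 10568.
Optimal order: (((((A₁ × A₂) × A₃) × A₄) × A₅) × A₆) with cost 10568.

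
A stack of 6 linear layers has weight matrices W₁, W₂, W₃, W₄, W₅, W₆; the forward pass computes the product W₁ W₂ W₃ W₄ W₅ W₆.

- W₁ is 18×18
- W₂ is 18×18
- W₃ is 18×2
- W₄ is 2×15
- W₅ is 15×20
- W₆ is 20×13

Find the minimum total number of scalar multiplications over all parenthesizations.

2884

Adjacent pairs: W₁W₂ = 18·18·18 = 5832; W₂W₃ = 18·18·2 = 648; W₃W₄ = 18·2·15 = 540; W₄W₅ = 2·15·20 = 600; W₅W₆ = 15·20·13 = 3900.
Length 3: W₁..W₃: k=1: 0+648+18·18·2=1296; k=2: 5832+0+18·18·2=6480 → min 1296 | W₂..W₄: k=2: 0+540+18·18·15=5400; k=3: 648+0+18·2·15=1188 → min 1188 | W₃..W₅: k=3: 0+600+18·2·20=1320; k=4: 540+0+18·15·20=5940 → min 1320 | W₄..W₆: k=4: 0+3900+2·15·13=4290; k=5: 600+0+2·20·13=1120 → min 1120.
Length 4: W₁..W₄: k=1: 0+1188+18·18·15=6048; k=2: 5832+540+18·18·15=11232; k=3: 1296+0+18·2·15=1836 → min 1836 | W₂..W₅: k=2: 0+1320+18·18·20=7800; k=3: 648+600+18·2·20=1968; k=4: 1188+0+18·15·20=6588 → min 1968 | W₃..W₆: k=3: 0+1120+18·2·13=1588; k=4: 540+3900+18·15·13=7950; k=5: 1320+0+18·20·13=6000 → min 1588.
Length 5: W₁..W₅: k=1: 0+1968+18·18·20=8448; k=2: 5832+1320+18·18·20=13632; k=3: 1296+600+18·2·20=2616; k=4: 1836+0+18·15·20=7236 → min 2616 | W₂..W₆: k=2: 0+1588+18·18·13=5800; k=3: 648+1120+18·2·13=2236; k=4: 1188+3900+18·15·13=8598; k=5: 1968+0+18·20·13=6648 → min 2236.
Length 6: W₁..W₆: k=1: 0+2236+18·18·13=6448; k=2: 5832+1588+18·18·13=11632; k=3: 1296+1120+18·2·13=2884; k=4: 1836+3900+18·15·13=9246; k=5: 2616+0+18·20·13=7296 → min 2884.
Optimal order: ((W₁ (W₂ W₃)) ((W₄ W₅) W₆)) with cost 2884.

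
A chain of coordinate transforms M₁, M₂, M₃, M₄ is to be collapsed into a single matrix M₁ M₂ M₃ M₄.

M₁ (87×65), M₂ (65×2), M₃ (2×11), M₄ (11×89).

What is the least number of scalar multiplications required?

Adjacent pairs: M₁M₂ = 87·65·2 = 11310; M₂M₃ = 65·2·11 = 1430; M₃M₄ = 2·11·89 = 1958.
Length 3: M₁..M₃: k=1: 0+1430+87·65·11=63635; k=2: 11310+0+87·2·11=13224 → min 13224 | M₂..M₄: k=2: 0+1958+65·2·89=13528; k=3: 1430+0+65·11·89=65065 → min 13528.
Length 4: M₁..M₄: k=1: 0+13528+87·65·89=516823; k=2: 11310+1958+87·2·89=28754; k=3: 13224+0+87·11·89=98397 → min 28754.
Optimal order: ((M₁ M₂) (M₃ M₄)) with cost 28754.

28754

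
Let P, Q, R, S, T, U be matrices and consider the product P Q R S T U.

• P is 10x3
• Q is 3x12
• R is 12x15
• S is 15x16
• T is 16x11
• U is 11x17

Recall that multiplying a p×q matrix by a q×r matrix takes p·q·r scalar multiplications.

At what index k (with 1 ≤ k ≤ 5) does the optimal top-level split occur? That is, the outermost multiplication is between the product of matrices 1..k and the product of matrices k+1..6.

1

Adjacent pairs: PQ = 10·3·12 = 360; QR = 3·12·15 = 540; RS = 12·15·16 = 2880; ST = 15·16·11 = 2640; TU = 16·11·17 = 2992.
Length 3: P..R: k=1: 0+540+10·3·15=990; k=2: 360+0+10·12·15=2160 → min 990 | Q..S: k=2: 0+2880+3·12·16=3456; k=3: 540+0+3·15·16=1260 → min 1260 | R..T: k=3: 0+2640+12·15·11=4620; k=4: 2880+0+12·16·11=4992 → min 4620 | S..U: k=4: 0+2992+15·16·17=7072; k=5: 2640+0+15·11·17=5445 → min 5445.
Length 4: P..S: k=1: 0+1260+10·3·16=1740; k=2: 360+2880+10·12·16=5160; k=3: 990+0+10·15·16=3390 → min 1740 | Q..T: k=2: 0+4620+3·12·11=5016; k=3: 540+2640+3·15·11=3675; k=4: 1260+0+3·16·11=1788 → min 1788 | R..U: k=3: 0+5445+12·15·17=8505; k=4: 2880+2992+12·16·17=9136; k=5: 4620+0+12·11·17=6864 → min 6864.
Length 5: P..T: k=1: 0+1788+10·3·11=2118; k=2: 360+4620+10·12·11=6300; k=3: 990+2640+10·15·11=5280; k=4: 1740+0+10·16·11=3500 → min 2118 | Q..U: k=2: 0+6864+3·12·17=7476; k=3: 540+5445+3·15·17=6750; k=4: 1260+2992+3·16·17=5068; k=5: 1788+0+3·11·17=2349 → min 2349.
Top-level splits: k=1: (P..P)·(Q..U) → 0+2349+10·3·17 = 2859; k=2: (P..Q)·(R..U) → 360+6864+10·12·17 = 9264; k=3: (P..R)·(S..U) → 990+5445+10·15·17 = 8985; k=4: (P..S)·(T..U) → 1740+2992+10·16·17 = 7452; k=5: (P..T)·(U..U) → 2118+0+10·11·17 = 3988.
Best split is after P, i.e. k = 1.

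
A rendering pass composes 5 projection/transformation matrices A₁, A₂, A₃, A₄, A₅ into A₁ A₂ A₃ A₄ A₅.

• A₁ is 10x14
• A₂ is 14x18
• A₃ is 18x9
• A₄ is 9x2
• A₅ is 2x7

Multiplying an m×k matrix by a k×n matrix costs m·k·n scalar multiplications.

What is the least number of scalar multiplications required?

1248

Adjacent pairs: A₁A₂ = 10·14·18 = 2520; A₂A₃ = 14·18·9 = 2268; A₃A₄ = 18·9·2 = 324; A₄A₅ = 9·2·7 = 126.
Length 3: A₁..A₃: k=1: 0+2268+10·14·9=3528; k=2: 2520+0+10·18·9=4140 → min 3528 | A₂..A₄: k=2: 0+324+14·18·2=828; k=3: 2268+0+14·9·2=2520 → min 828 | A₃..A₅: k=3: 0+126+18·9·7=1260; k=4: 324+0+18·2·7=576 → min 576.
Length 4: A₁..A₄: k=1: 0+828+10·14·2=1108; k=2: 2520+324+10·18·2=3204; k=3: 3528+0+10·9·2=3708 → min 1108 | A₂..A₅: k=2: 0+576+14·18·7=2340; k=3: 2268+126+14·9·7=3276; k=4: 828+0+14·2·7=1024 → min 1024.
Length 5: A₁..A₅: k=1: 0+1024+10·14·7=2004; k=2: 2520+576+10·18·7=4356; k=3: 3528+126+10·9·7=4284; k=4: 1108+0+10·2·7=1248 → min 1248.
Optimal order: ((A₁ (A₂ (A₃ A₄))) A₅) with cost 1248.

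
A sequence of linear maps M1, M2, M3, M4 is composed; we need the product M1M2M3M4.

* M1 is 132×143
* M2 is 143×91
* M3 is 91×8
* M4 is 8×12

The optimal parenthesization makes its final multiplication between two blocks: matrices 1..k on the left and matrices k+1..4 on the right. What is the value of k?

3

Adjacent pairs: M1M2 = 132·143·91 = 1717716; M2M3 = 143·91·8 = 104104; M3M4 = 91·8·12 = 8736.
Length 3: M1..M3: k=1: 0+104104+132·143·8=255112; k=2: 1717716+0+132·91·8=1813812 → min 255112 | M2..M4: k=2: 0+8736+143·91·12=164892; k=3: 104104+0+143·8·12=117832 → min 117832.
Top-level splits: k=1: (M1..M1)·(M2..M4) → 0+117832+132·143·12 = 344344; k=2: (M1..M2)·(M3..M4) → 1717716+8736+132·91·12 = 1870596; k=3: (M1..M3)·(M4..M4) → 255112+0+132·8·12 = 267784.
Best split is after M3, i.e. k = 3.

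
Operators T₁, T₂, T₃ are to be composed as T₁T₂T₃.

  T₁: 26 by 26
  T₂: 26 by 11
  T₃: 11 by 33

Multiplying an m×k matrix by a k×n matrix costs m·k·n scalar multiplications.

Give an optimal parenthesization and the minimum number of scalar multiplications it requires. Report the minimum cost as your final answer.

16874

(T₁(T₂T₃)): cost 31746.
((T₁T₂)T₃): cost 16874.
Optimal: ((T₁T₂)T₃) with cost 16874.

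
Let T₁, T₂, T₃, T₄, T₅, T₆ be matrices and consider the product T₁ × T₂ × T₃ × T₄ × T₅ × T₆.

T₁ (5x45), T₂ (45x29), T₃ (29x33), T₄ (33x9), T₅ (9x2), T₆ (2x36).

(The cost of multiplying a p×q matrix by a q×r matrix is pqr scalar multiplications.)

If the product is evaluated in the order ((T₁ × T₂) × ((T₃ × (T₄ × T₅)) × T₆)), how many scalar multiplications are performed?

16341

(T₁ × T₂): 5×45 by 45×29 → 5×29, cost 5·45·29 = 6525
(T₄ × T₅): 33×9 by 9×2 → 33×2, cost 33·9·2 = 594
(T₃ × (T₄ × T₅)): 29×33 by 33×2 → 29×2, cost 29·33·2 = 1914; cumulative 2508
((T₃ × (T₄ × T₅)) × T₆): 29×2 by 2×36 → 29×36, cost 29·2·36 = 2088; cumulative 4596
((T₁ × T₂) × ((T₃ × (T₄ × T₅)) × T₆)): 5×29 by 29×36 → 5×36, cost 5·29·36 = 5220; cumulative 16341
Total: 16341 scalar multiplications.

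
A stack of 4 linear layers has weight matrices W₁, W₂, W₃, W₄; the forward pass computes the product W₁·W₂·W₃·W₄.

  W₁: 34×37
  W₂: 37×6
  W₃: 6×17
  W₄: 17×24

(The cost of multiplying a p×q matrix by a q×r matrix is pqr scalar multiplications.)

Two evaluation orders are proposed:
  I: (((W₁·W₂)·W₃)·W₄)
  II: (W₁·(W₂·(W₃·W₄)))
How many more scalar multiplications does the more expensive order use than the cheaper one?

Order I = (((W₁·W₂)·W₃)·W₄): (W₁·W₂): 34×37 by 37×6 → 34×6, cost 34·37·6 = 7548; ((W₁·W₂)·W₃): 34×6 by 6×17 → 34×17, cost 34·6·17 = 3468; cumulative 11016; (((W₁·W₂)·W₃)·W₄): 34×17 by 17×24 → 34×24, cost 34·17·24 = 13872; cumulative 24888. Total 24888.
Order II = (W₁·(W₂·(W₃·W₄))): (W₃·W₄): 6×17 by 17×24 → 6×24, cost 6·17·24 = 2448; (W₂·(W₃·W₄)): 37×6 by 6×24 → 37×24, cost 37·6·24 = 5328; cumulative 7776; (W₁·(W₂·(W₃·W₄))): 34×37 by 37×24 → 34×24, cost 34·37·24 = 30192; cumulative 37968. Total 37968.
Difference: |24888 − 37968| = 13080.

13080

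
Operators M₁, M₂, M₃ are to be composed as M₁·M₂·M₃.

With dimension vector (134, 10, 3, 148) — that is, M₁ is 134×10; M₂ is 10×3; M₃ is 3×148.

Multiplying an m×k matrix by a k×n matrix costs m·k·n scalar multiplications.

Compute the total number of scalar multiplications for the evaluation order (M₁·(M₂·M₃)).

(M₂·M₃): 10×3 by 3×148 → 10×148, cost 10·3·148 = 4440
(M₁·(M₂·M₃)): 134×10 by 10×148 → 134×148, cost 134·10·148 = 198320; cumulative 202760
Total: 202760 scalar multiplications.

202760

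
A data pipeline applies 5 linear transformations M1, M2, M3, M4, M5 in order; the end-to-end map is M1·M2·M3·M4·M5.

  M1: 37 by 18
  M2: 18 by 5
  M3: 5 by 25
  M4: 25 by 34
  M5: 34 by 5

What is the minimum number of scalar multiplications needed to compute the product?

8655

Adjacent pairs: M1M2 = 37·18·5 = 3330; M2M3 = 18·5·25 = 2250; M3M4 = 5·25·34 = 4250; M4M5 = 25·34·5 = 4250.
Length 3: M1..M3: k=1: 0+2250+37·18·25=18900; k=2: 3330+0+37·5·25=7955 → min 7955 | M2..M4: k=2: 0+4250+18·5·34=7310; k=3: 2250+0+18·25·34=17550 → min 7310 | M3..M5: k=3: 0+4250+5·25·5=4875; k=4: 4250+0+5·34·5=5100 → min 4875.
Length 4: M1..M4: k=1: 0+7310+37·18·34=29954; k=2: 3330+4250+37·5·34=13870; k=3: 7955+0+37·25·34=39405 → min 13870 | M2..M5: k=2: 0+4875+18·5·5=5325; k=3: 2250+4250+18·25·5=8750; k=4: 7310+0+18·34·5=10370 → min 5325.
Length 5: M1..M5: k=1: 0+5325+37·18·5=8655; k=2: 3330+4875+37·5·5=9130; k=3: 7955+4250+37·25·5=16830; k=4: 13870+0+37·34·5=20160 → min 8655.
Optimal order: (M1·(M2·(M3·(M4·M5)))) with cost 8655.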